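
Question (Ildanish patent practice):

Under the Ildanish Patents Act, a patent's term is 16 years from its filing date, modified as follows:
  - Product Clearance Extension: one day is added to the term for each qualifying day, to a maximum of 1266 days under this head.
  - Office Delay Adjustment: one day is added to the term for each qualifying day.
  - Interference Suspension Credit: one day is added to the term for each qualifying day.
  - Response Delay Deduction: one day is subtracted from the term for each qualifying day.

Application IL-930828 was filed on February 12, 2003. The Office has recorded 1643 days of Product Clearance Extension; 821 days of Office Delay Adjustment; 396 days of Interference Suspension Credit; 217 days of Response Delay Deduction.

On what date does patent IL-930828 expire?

Base term: filing date + 16 years → 12 February 2019.
Product Clearance Extension: 1643 days claimed exceeds the 1266-day cap, so +1266 days → 1 August 2022.
Office Delay Adjustment: +821 days → 30 October 2024.
Interference Suspension Credit: +396 days → 30 November 2025.
Response Delay Deduction: −217 days → 27 April 2025.

2025-04-27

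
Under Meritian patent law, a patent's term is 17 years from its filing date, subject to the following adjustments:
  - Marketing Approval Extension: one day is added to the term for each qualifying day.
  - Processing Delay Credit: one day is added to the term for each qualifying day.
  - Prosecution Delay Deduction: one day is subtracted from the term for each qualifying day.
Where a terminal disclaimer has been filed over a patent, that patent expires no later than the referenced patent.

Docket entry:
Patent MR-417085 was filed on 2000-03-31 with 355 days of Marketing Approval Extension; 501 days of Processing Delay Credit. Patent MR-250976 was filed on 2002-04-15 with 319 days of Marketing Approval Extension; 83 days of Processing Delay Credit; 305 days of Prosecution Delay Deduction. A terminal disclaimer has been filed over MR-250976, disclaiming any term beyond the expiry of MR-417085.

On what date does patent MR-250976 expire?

Natural term of MR-250976:
  Base: filing + 17 years → 15 April 2019.
  Marketing Approval Extension: +319 days → 28 February 2020.
  Processing Delay Credit: +83 days → 21 May 2020.
  Prosecution Delay Deduction: −305 days → 21 July 2019.
Expiry of referenced patent MR-417085:
  Base: filing + 17 years → 31 March 2017.
  Marketing Approval Extension: +355 days → 21 March 2018.
  Processing Delay Credit: +501 days → 4 August 2019.
Terminal disclaimer: MR-250976 expires on the earlier of 21 July 2019 and 4 August 2019.

July 21, 2019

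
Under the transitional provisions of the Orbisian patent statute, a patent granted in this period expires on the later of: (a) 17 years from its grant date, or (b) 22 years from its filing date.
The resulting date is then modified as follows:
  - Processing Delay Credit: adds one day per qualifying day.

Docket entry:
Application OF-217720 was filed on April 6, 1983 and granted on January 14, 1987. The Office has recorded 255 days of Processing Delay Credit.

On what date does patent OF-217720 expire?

December 17, 2005

(a) grant + 17 years → 14 January 2004.
(b) filing + 22 years → 6 April 2005.
Later of the two: 6 April 2005.
Processing Delay Credit: +255 days → 17 December 2005.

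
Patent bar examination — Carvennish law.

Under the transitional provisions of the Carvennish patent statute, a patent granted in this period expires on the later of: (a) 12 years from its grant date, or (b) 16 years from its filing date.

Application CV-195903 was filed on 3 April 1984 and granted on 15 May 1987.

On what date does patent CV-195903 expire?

(a) grant + 12 years → 15 May 1999.
(b) filing + 16 years → 3 April 2000.
Later of the two: 3 April 2000.

2000-04-03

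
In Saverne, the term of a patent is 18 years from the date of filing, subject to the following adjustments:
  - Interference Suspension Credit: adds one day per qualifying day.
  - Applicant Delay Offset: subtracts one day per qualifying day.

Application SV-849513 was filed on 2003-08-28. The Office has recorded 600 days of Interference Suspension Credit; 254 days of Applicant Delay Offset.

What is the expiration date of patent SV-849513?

2022-08-09

Base term: filing date + 18 years → 28 August 2021.
Interference Suspension Credit: +600 days → 20 April 2023.
Applicant Delay Offset: −254 days → 9 August 2022.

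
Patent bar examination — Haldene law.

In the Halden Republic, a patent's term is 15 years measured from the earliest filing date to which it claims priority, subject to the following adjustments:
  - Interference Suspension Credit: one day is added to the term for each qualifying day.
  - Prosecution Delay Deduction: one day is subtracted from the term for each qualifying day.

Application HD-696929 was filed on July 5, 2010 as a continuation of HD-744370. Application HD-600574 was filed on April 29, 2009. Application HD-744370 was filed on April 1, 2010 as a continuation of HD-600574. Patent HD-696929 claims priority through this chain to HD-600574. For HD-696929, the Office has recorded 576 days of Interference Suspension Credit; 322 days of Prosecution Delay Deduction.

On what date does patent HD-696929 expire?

2025-01-08

Earliest priority filing: 29 April 2009.
Base term: 29 April 2009 + 15 years → 29 April 2024.
Interference Suspension Credit: +576 days → 26 November 2025.
Prosecution Delay Deduction: −322 days → 8 January 2025.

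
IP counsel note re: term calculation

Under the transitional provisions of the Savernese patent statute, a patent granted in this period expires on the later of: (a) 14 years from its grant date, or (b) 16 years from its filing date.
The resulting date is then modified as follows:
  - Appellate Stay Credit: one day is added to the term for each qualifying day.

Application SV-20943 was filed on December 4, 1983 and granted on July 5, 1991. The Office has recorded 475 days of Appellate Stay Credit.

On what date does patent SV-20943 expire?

2006-10-23

(a) grant + 14 years → 5 July 2005.
(b) filing + 16 years → 4 December 1999.
Later of the two: 5 July 2005.
Appellate Stay Credit: +475 days → 23 October 2006.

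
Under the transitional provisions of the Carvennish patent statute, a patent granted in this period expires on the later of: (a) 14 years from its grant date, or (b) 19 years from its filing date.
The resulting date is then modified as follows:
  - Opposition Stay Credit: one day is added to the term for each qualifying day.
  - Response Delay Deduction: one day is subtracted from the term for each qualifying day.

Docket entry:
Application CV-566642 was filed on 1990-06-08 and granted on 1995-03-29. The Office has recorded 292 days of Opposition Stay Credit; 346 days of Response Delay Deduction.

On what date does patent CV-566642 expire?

2009-04-15

(a) grant + 14 years → 29 March 2009.
(b) filing + 19 years → 8 June 2009.
Later of the two: 8 June 2009.
Opposition Stay Credit: +292 days → 27 March 2010.
Response Delay Deduction: −346 days → 15 April 2009.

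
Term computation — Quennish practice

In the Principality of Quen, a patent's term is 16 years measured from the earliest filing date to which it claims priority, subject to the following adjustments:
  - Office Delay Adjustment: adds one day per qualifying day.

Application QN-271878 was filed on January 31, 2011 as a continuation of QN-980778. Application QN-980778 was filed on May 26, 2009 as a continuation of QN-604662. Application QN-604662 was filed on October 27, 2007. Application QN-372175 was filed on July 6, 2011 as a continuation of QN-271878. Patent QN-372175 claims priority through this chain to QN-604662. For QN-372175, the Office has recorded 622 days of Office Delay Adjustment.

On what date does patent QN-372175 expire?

Earliest priority filing: 27 October 2007.
Base term: 27 October 2007 + 16 years → 27 October 2023.
Office Delay Adjustment: +622 days → 10 July 2025.

July 10, 2025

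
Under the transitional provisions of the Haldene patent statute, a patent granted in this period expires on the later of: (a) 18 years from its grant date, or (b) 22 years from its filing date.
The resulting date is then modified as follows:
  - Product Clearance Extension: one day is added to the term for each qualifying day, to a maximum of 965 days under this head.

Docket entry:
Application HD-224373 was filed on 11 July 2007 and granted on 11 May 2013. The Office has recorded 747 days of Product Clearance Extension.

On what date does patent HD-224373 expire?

2033-05-27

(a) grant + 18 years → 11 May 2031.
(b) filing + 22 years → 11 July 2029.
Later of the two: 11 May 2031.
Product Clearance Extension: 747 days (within the 965-day cap) → +747 days → 27 May 2033.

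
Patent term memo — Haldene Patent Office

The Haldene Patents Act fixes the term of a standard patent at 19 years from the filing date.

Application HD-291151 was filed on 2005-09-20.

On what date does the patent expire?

Filing date + 19 years → 20 September 2024.

September 20, 2024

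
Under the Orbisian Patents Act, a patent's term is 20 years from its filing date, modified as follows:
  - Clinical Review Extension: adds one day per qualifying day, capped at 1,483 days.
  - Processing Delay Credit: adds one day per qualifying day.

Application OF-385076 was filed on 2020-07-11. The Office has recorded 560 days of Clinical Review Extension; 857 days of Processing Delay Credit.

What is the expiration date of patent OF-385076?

2044-05-28

Base term: filing date + 20 years → 11 July 2040.
Clinical Review Extension: 560 days (within the 1483-day cap) → +560 days → 22 January 2042.
Processing Delay Credit: +857 days → 28 May 2044.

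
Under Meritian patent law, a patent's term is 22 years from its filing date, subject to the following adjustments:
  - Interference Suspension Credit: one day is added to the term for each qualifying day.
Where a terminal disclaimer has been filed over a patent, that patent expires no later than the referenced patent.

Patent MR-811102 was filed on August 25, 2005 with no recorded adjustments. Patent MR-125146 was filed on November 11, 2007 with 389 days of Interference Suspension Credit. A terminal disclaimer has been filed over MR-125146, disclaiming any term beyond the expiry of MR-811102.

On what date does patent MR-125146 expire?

2027-08-25

Natural term of MR-125146:
  Base: filing + 22 years → 11 November 2029.
  Interference Suspension Credit: +389 days → 5 December 2030.
Expiry of referenced patent MR-811102:
  Base: filing + 22 years → 25 August 2027.
Terminal disclaimer: MR-125146 expires on the earlier of 5 December 2030 and 25 August 2027.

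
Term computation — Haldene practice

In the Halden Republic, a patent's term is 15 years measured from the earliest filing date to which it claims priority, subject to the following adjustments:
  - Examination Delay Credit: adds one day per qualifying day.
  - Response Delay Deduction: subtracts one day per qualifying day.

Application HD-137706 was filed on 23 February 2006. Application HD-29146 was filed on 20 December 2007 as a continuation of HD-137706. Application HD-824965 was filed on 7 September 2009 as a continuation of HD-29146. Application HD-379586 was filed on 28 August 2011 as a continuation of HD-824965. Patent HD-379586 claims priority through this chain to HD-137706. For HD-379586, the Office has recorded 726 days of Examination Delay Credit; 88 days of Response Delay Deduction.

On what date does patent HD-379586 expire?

Earliest priority filing: 23 February 2006.
Base term: 23 February 2006 + 15 years → 23 February 2021.
Examination Delay Credit: +726 days → 19 February 2023.
Response Delay Deduction: −88 days → 23 November 2022.

2022-11-23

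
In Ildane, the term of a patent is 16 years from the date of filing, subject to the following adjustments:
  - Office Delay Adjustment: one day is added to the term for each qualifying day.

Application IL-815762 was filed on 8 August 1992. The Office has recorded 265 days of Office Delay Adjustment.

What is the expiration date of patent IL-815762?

2009-04-30

Base term: filing date + 16 years → 8 August 2008.
Office Delay Adjustment: +265 days → 30 April 2009.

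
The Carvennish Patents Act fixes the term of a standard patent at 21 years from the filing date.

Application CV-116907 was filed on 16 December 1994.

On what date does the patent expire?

December 16, 2015

Filing date + 21 years → 16 December 2015.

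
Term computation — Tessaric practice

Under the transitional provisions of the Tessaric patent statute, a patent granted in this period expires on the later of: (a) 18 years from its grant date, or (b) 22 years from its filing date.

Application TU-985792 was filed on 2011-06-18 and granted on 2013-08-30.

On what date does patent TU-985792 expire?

(a) grant + 18 years → 30 August 2031.
(b) filing + 22 years → 18 June 2033.
Later of the two: 18 June 2033.

2033-06-18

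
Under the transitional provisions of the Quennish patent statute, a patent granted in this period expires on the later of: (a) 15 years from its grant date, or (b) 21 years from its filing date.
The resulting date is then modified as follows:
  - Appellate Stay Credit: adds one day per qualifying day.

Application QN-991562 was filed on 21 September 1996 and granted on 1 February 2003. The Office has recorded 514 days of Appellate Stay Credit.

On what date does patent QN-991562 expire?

(a) grant + 15 years → 1 February 2018.
(b) filing + 21 years → 21 September 2017.
Later of the two: 1 February 2018.
Appellate Stay Credit: +514 days → 30 June 2019.

2019-06-30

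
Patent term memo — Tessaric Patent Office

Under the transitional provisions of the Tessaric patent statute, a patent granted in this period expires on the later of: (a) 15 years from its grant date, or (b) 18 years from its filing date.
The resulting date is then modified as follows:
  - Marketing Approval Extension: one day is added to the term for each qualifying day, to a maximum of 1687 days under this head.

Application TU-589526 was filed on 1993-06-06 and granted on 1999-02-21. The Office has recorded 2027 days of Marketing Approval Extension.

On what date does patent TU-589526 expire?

(a) grant + 15 years → 21 February 2014.
(b) filing + 18 years → 6 June 2011.
Later of the two: 21 February 2014.
Marketing Approval Extension: 2027 days claimed exceeds the 1687-day cap, so +1687 days → 5 October 2018.

2018-10-05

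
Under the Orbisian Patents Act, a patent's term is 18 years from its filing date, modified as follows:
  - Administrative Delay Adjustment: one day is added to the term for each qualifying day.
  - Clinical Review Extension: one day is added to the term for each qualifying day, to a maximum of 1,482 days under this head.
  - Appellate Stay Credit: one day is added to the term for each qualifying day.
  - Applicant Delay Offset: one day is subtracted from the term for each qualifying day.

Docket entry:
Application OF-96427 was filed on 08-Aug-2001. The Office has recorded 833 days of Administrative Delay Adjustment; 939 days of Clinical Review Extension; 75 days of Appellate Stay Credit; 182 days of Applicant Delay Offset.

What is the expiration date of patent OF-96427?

Base term: filing date + 18 years → 8 August 2019.
Administrative Delay Adjustment: +833 days → 18 November 2021.
Clinical Review Extension: 939 days (within the 1482-day cap) → +939 days → 14 June 2024.
Appellate Stay Credit: +75 days → 28 August 2024.
Applicant Delay Offset: −182 days → 28 February 2024.

February 28, 2024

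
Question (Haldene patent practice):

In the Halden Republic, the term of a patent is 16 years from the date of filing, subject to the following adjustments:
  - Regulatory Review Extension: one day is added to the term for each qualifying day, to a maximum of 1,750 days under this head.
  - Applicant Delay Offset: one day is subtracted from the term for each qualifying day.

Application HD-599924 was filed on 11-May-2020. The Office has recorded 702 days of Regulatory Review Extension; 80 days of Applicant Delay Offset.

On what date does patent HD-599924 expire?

2038-01-23

Base term: filing date + 16 years → 11 May 2036.
Regulatory Review Extension: 702 days (within the 1750-day cap) → +702 days → 13 April 2038.
Applicant Delay Offset: −80 days → 23 January 2038.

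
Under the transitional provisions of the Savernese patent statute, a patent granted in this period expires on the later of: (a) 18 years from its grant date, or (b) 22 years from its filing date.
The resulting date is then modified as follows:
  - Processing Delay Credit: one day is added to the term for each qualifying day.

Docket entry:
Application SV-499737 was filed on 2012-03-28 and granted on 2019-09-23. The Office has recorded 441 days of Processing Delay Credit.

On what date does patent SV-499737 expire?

2038-12-08

(a) grant + 18 years → 23 September 2037.
(b) filing + 22 years → 28 March 2034.
Later of the two: 23 September 2037.
Processing Delay Credit: +441 days → 8 December 2038.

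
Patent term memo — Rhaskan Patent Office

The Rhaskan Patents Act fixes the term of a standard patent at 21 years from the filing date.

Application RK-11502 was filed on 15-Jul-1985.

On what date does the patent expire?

Filing date + 21 years → 15 July 2006.

July 15, 2006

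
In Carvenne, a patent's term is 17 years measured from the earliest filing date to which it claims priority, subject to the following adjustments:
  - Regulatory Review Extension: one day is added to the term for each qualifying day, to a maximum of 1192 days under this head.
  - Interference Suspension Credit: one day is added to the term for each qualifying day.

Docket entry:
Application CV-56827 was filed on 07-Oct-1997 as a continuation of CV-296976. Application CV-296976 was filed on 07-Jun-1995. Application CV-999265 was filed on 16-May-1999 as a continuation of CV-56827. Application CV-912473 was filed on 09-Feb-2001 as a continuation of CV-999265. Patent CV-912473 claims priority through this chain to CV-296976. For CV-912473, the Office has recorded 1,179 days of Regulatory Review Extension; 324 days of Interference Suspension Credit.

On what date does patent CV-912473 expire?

Earliest priority filing: 7 June 1995.
Base term: 7 June 1995 + 17 years → 7 June 2012.
Regulatory Review Extension: 1179 days (within the 1192-day cap) → +1179 days → 30 August 2015.
Interference Suspension Credit: +324 days → 19 July 2016.

July 19, 2016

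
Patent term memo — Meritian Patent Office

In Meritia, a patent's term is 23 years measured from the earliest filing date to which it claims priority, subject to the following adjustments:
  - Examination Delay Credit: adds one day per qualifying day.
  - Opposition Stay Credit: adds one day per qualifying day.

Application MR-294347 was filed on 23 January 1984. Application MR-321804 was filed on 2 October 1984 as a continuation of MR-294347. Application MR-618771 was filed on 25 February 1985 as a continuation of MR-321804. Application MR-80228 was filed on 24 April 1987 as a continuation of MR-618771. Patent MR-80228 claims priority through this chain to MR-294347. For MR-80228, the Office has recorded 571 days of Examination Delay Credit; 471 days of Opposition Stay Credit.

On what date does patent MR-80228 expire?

Earliest priority filing: 23 January 1984.
Base term: 23 January 1984 + 23 years → 23 January 2007.
Examination Delay Credit: +571 days → 16 August 2008.
Opposition Stay Credit: +471 days → 30 November 2009.

2009-11-30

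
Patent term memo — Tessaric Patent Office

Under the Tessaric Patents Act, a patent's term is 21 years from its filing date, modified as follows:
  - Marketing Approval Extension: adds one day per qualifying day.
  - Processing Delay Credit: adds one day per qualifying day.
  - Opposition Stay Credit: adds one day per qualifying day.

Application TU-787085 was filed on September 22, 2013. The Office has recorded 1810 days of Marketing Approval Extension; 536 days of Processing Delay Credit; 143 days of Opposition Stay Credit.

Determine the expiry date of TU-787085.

July 16, 2041

Base term: filing date + 21 years → 22 September 2034.
Marketing Approval Extension: +1810 days → 6 September 2039.
Processing Delay Credit: +536 days → 23 February 2041.
Opposition Stay Credit: +143 days → 16 July 2041.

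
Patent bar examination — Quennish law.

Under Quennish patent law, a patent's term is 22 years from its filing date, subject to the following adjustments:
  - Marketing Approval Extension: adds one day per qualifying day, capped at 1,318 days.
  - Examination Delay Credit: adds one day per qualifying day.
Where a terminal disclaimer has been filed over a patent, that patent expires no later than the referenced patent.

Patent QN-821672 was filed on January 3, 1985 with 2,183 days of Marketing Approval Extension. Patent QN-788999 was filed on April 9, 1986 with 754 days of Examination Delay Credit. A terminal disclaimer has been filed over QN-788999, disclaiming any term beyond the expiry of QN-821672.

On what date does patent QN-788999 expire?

May 3, 2010

Natural term of QN-788999:
  Base: filing + 22 years → 9 April 2008.
  Examination Delay Credit: +754 days → 3 May 2010.
Expiry of referenced patent QN-821672:
  Base: filing + 22 years → 3 January 2007.
  Marketing Approval Extension: 2183 days claimed exceeds the 1318-day cap, so +1318 days → 13 August 2010.
Terminal disclaimer: QN-788999 expires on the earlier of 3 May 2010 and 13 August 2010.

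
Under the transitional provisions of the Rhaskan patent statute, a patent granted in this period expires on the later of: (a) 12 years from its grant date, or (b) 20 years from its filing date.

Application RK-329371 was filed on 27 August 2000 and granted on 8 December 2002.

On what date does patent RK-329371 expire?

2020-08-27

(a) grant + 12 years → 8 December 2014.
(b) filing + 20 years → 27 August 2020.
Later of the two: 27 August 2020.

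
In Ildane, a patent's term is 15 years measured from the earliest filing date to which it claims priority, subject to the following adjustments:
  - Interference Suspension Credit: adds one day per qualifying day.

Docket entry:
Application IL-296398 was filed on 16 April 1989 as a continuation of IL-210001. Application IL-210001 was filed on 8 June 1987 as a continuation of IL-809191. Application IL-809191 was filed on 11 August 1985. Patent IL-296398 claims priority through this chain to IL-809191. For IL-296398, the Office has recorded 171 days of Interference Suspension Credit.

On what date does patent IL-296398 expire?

Earliest priority filing: 11 August 1985.
Base term: 11 August 1985 + 15 years → 11 August 2000.
Interference Suspension Credit: +171 days → 29 January 2001.

2001-01-29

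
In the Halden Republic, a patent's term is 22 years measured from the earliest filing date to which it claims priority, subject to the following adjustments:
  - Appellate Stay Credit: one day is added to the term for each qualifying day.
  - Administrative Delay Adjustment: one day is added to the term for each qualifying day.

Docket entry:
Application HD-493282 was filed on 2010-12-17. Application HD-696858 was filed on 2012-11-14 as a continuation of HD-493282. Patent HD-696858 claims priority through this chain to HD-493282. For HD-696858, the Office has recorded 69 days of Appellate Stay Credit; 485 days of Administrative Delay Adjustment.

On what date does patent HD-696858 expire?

June 24, 2034

Earliest priority filing: 17 December 2010.
Base term: 17 December 2010 + 22 years → 17 December 2032.
Appellate Stay Credit: +69 days → 24 February 2033.
Administrative Delay Adjustment: +485 days → 24 June 2034.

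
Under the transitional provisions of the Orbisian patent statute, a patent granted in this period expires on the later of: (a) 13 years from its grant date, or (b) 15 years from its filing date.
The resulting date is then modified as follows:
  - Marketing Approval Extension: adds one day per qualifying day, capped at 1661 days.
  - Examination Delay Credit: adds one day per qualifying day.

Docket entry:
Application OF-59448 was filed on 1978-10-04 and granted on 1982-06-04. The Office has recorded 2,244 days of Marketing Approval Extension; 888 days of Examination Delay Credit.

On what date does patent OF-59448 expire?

(a) grant + 13 years → 4 June 1995.
(b) filing + 15 years → 4 October 1993.
Later of the two: 4 June 1995.
Marketing Approval Extension: 2244 days claimed exceeds the 1661-day cap, so +1661 days → 21 December 1999.
Examination Delay Credit: +888 days → 27 May 2002.

May 27, 2002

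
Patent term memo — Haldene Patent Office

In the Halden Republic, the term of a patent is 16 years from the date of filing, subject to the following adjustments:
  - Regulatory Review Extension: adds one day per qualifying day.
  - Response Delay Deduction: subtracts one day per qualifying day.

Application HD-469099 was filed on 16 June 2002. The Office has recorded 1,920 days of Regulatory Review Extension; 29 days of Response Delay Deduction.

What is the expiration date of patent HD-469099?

August 20, 2023

Base term: filing date + 16 years → 16 June 2018.
Regulatory Review Extension: +1920 days → 18 September 2023.
Response Delay Deduction: −29 days → 20 August 2023.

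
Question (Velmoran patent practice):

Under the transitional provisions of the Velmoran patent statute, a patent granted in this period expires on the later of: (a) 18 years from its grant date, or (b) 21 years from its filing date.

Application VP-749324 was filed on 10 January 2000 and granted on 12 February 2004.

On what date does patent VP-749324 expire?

(a) grant + 18 years → 12 February 2022.
(b) filing + 21 years → 10 January 2021.
Later of the two: 12 February 2022.

February 12, 2022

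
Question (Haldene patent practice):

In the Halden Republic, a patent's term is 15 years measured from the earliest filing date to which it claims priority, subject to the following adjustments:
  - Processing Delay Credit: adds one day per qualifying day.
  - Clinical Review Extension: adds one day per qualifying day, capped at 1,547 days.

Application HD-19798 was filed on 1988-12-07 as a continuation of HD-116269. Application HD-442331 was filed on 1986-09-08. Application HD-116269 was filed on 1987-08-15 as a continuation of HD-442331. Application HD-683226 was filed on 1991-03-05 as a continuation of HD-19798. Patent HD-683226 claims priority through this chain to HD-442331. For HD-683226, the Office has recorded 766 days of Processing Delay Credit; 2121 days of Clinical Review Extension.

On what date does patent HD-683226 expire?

January 8, 2008

Earliest priority filing: 8 September 1986.
Base term: 8 September 1986 + 15 years → 8 September 2001.
Processing Delay Credit: +766 days → 14 October 2003.
Clinical Review Extension: 2121 days claimed exceeds the 1547-day cap, so +1547 days → 8 January 2008.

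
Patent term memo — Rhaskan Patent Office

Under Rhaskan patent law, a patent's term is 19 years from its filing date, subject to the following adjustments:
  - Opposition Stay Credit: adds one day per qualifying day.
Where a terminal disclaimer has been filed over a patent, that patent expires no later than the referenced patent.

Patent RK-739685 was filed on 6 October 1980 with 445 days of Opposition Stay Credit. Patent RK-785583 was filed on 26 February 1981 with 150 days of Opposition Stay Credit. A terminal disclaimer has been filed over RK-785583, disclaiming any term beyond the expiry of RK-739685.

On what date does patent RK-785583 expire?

July 25, 2000

Natural term of RK-785583:
  Base: filing + 19 years → 26 February 2000.
  Opposition Stay Credit: +150 days → 25 July 2000.
Expiry of referenced patent RK-739685:
  Base: filing + 19 years → 6 October 1999.
  Opposition Stay Credit: +445 days → 24 December 2000.
Terminal disclaimer: RK-785583 expires on the earlier of 25 July 2000 and 24 December 2000.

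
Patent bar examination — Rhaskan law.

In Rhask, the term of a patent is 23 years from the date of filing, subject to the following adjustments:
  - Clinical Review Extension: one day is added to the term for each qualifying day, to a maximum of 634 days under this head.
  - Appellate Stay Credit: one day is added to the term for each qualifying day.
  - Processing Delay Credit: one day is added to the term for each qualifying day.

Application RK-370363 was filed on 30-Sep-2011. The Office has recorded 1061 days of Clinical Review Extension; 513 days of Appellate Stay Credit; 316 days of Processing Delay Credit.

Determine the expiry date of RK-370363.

Base term: filing date + 23 years → 30 September 2034.
Clinical Review Extension: 1061 days claimed exceeds the 634-day cap, so +634 days → 25 June 2036.
Appellate Stay Credit: +513 days → 20 November 2037.
Processing Delay Credit: +316 days → 2 October 2038.

October 2, 2038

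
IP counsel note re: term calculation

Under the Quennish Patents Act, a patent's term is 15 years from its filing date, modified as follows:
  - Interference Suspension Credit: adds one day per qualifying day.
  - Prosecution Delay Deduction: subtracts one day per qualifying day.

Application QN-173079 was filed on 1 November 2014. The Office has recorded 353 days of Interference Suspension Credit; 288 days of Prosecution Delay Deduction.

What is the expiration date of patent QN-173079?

Base term: filing date + 15 years → 1 November 2029.
Interference Suspension Credit: +353 days → 20 October 2030.
Prosecution Delay Deduction: −288 days → 5 January 2030.

2030-01-05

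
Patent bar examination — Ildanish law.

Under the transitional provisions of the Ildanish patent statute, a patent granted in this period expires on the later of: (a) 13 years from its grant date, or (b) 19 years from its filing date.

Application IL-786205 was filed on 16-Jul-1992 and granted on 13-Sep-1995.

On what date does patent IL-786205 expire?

July 16, 2011

(a) grant + 13 years → 13 September 2008.
(b) filing + 19 years → 16 July 2011.
Later of the two: 16 July 2011.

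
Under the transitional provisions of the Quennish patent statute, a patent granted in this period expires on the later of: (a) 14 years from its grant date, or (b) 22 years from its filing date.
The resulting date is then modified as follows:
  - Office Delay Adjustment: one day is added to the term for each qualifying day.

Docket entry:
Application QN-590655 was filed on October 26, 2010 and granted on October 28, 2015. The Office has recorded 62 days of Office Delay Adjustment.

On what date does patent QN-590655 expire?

2032-12-27

(a) grant + 14 years → 28 October 2029.
(b) filing + 22 years → 26 October 2032.
Later of the two: 26 October 2032.
Office Delay Adjustment: +62 days → 27 December 2032.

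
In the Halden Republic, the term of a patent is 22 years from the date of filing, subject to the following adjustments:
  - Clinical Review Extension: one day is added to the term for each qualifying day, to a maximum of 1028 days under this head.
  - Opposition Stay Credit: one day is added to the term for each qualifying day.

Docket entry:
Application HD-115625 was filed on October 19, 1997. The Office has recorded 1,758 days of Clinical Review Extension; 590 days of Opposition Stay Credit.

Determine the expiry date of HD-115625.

Base term: filing date + 22 years → 19 October 2019.
Clinical Review Extension: 1758 days claimed exceeds the 1028-day cap, so +1028 days → 12 August 2022.
Opposition Stay Credit: +590 days → 24 March 2024.

2024-03-24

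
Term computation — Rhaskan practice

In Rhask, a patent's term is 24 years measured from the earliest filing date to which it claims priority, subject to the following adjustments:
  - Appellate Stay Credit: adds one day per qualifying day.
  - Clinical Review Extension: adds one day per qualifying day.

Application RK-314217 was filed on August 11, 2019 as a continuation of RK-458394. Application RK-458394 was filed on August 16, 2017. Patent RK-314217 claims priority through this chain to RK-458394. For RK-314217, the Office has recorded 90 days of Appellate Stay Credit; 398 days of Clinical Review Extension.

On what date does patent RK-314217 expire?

Earliest priority filing: 16 August 2017.
Base term: 16 August 2017 + 24 years → 16 August 2041.
Appellate Stay Credit: +90 days → 14 November 2041.
Clinical Review Extension: +398 days → 17 December 2042.

2042-12-17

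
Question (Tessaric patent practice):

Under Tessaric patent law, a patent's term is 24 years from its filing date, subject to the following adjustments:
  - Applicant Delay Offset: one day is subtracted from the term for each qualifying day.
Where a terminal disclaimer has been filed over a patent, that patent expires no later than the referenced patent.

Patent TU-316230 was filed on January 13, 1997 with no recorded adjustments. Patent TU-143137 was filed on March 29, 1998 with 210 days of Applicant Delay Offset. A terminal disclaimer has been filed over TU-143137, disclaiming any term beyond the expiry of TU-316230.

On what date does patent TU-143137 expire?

2021-01-13

Natural term of TU-143137:
  Base: filing + 24 years → 29 March 2022.
  Applicant Delay Offset: −210 days → 31 August 2021.
Expiry of referenced patent TU-316230:
  Base: filing + 24 years → 13 January 2021.
Terminal disclaimer: TU-143137 expires on the earlier of 31 August 2021 and 13 January 2021.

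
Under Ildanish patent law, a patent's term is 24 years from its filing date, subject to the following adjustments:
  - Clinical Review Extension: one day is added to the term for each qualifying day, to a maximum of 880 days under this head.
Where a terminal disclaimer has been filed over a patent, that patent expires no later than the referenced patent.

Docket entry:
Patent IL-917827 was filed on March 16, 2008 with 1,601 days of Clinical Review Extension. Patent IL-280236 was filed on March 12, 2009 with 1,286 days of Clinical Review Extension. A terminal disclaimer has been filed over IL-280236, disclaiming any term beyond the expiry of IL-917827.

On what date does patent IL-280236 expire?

Natural term of IL-280236:
  Base: filing + 24 years → 12 March 2033.
  Clinical Review Extension: 1286 days claimed exceeds the 880-day cap, so +880 days → 9 August 2035.
Expiry of referenced patent IL-917827:
  Base: filing + 24 years → 16 March 2032.
  Clinical Review Extension: 1601 days claimed exceeds the 880-day cap, so +880 days → 13 August 2034.
Terminal disclaimer: IL-280236 expires on the earlier of 9 August 2035 and 13 August 2034.

2034-08-13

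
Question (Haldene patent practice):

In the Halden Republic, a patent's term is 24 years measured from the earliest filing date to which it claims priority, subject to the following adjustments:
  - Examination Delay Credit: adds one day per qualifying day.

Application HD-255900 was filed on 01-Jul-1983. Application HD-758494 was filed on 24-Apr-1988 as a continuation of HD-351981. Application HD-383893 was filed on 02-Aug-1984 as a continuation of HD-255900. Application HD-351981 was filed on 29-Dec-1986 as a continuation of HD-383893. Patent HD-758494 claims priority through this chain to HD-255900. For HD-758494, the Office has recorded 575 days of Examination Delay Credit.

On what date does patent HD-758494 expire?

Earliest priority filing: 1 July 1983.
Base term: 1 July 1983 + 24 years → 1 July 2007.
Examination Delay Credit: +575 days → 26 January 2009.

January 26, 2009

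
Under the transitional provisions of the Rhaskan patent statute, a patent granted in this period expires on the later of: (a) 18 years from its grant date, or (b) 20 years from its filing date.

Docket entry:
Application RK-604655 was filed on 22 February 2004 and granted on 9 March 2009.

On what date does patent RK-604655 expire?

2027-03-09

(a) grant + 18 years → 9 March 2027.
(b) filing + 20 years → 22 February 2024.
Later of the two: 9 March 2027.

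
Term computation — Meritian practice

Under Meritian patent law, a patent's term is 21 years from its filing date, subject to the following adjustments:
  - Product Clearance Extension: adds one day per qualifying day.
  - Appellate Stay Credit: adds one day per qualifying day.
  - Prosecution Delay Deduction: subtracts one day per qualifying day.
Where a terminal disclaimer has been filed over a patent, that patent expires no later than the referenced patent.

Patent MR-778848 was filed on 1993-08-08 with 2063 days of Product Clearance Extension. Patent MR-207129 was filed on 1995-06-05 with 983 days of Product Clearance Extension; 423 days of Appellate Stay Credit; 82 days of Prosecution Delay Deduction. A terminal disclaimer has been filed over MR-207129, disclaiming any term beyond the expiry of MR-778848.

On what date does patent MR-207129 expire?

Natural term of MR-207129:
  Base: filing + 21 years → 5 June 2016.
  Product Clearance Extension: +983 days → 13 February 2019.
  Appellate Stay Credit: +423 days → 11 April 2020.
  Prosecution Delay Deduction: −82 days → 20 January 2020.
Expiry of referenced patent MR-778848:
  Base: filing + 21 years → 8 August 2014.
  Product Clearance Extension: +2063 days → 1 April 2020.
Terminal disclaimer: MR-207129 expires on the earlier of 20 January 2020 and 1 April 2020.

January 20, 2020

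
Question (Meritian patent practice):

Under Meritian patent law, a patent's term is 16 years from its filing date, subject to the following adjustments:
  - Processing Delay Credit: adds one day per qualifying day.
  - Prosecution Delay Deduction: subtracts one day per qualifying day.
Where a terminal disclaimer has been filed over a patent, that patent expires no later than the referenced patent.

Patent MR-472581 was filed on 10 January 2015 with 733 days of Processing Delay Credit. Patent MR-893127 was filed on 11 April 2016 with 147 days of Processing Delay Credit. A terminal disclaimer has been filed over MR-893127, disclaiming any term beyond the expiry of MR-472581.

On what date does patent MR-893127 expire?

Natural term of MR-893127:
  Base: filing + 16 years → 11 April 2032.
  Processing Delay Credit: +147 days → 5 September 2032.
Expiry of referenced patent MR-472581:
  Base: filing + 16 years → 10 January 2031.
  Processing Delay Credit: +733 days → 12 January 2033.
Terminal disclaimer: MR-893127 expires on the earlier of 5 September 2032 and 12 January 2033.

2032-09-05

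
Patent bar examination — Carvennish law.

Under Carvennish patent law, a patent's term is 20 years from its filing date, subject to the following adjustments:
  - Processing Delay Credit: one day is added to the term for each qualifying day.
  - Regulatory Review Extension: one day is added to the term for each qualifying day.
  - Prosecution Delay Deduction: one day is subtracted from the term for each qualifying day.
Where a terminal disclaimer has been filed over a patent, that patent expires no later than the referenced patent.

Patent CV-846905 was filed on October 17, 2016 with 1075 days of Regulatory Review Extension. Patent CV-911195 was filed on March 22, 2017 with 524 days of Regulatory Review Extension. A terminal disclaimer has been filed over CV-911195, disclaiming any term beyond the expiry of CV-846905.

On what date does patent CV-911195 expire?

Natural term of CV-911195:
  Base: filing + 20 years → 22 March 2037.
  Regulatory Review Extension: +524 days → 28 August 2038.
Expiry of referenced patent CV-846905:
  Base: filing + 20 years → 17 October 2036.
  Regulatory Review Extension: +1075 days → 27 September 2039.
Terminal disclaimer: CV-911195 expires on the earlier of 28 August 2038 and 27 September 2039.

August 28, 2038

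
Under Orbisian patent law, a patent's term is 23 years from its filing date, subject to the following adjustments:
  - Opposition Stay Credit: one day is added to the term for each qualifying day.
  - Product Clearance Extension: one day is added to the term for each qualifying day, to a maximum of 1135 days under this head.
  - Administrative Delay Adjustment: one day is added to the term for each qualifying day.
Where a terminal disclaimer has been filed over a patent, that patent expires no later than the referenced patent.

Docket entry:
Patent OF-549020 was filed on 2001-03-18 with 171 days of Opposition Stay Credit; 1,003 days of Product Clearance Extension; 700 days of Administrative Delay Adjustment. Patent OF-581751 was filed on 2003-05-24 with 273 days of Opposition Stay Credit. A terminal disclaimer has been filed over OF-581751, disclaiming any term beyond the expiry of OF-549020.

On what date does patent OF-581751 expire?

2027-02-21

Natural term of OF-581751:
  Base: filing + 23 years → 24 May 2026.
  Opposition Stay Credit: +273 days → 21 February 2027.
Expiry of referenced patent OF-549020:
  Base: filing + 23 years → 18 March 2024.
  Opposition Stay Credit: +171 days → 5 September 2024.
  Product Clearance Extension: 1003 days (within the 1135-day cap) → +1003 days → 5 June 2027.
  Administrative Delay Adjustment: +700 days → 5 May 2029.
Terminal disclaimer: OF-581751 expires on the earlier of 21 February 2027 and 5 May 2029.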